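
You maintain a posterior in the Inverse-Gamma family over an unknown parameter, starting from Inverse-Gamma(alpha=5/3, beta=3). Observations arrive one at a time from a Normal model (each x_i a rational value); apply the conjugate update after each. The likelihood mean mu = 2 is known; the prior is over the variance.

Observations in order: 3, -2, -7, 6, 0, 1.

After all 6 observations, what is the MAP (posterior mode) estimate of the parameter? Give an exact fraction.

obs 1: x=3 → posterior Inverse-Gamma(13/6, 7/2)
obs 2: x=-2 → posterior Inverse-Gamma(8/3, 23/2)
obs 3: x=-7 → posterior Inverse-Gamma(19/6, 52)
obs 4: x=6 → posterior Inverse-Gamma(11/3, 60)
obs 5: x=0 → posterior Inverse-Gamma(25/6, 62)
obs 6: x=1 → posterior Inverse-Gamma(14/3, 125/2)

375/34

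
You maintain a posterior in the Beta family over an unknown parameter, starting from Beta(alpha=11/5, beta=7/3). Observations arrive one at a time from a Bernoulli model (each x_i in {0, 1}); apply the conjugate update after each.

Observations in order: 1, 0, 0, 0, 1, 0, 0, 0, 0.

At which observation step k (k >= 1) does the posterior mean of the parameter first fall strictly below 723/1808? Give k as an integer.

k = 4

obs 1: x=1 → posterior Beta(16/5, 7/3)
obs 2: x=0 → posterior Beta(16/5, 10/3)
obs 3: x=0 → posterior Beta(16/5, 13/3)
obs 4: x=0 → posterior Beta(16/5, 16/3)
obs 5: x=1 → posterior Beta(21/5, 16/3)
obs 6: x=0 → posterior Beta(21/5, 19/3)
obs 7: x=0 → posterior Beta(21/5, 22/3)
obs 8: x=0 → posterior Beta(21/5, 25/3)
obs 9: x=0 → posterior Beta(21/5, 28/3)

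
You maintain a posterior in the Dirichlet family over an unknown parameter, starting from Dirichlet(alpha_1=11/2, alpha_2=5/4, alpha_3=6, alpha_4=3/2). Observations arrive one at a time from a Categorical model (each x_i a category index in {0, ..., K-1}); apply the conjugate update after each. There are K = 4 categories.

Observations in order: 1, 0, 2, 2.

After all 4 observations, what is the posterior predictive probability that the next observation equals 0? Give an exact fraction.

obs 1: x=1 → posterior Dirichlet(11/2, 9/4, 6, 3/2)
obs 2: x=0 → posterior Dirichlet(13/2, 9/4, 6, 3/2)
obs 3: x=2 → posterior Dirichlet(13/2, 9/4, 7, 3/2)
obs 4: x=2 → posterior Dirichlet(13/2, 9/4, 8, 3/2)

26/73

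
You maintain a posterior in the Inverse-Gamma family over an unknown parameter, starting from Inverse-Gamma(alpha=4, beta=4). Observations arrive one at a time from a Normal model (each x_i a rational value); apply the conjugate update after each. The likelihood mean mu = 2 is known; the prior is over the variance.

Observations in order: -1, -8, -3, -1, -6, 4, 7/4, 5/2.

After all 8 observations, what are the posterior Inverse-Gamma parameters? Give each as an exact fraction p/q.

alpha=8, beta=3509/32

obs 1: x=-1 → posterior Inverse-Gamma(9/2, 17/2)
obs 2: x=-8 → posterior Inverse-Gamma(5, 117/2)
obs 3: x=-3 → posterior Inverse-Gamma(11/2, 71)
obs 4: x=-1 → posterior Inverse-Gamma(6, 151/2)
obs 5: x=-6 → posterior Inverse-Gamma(13/2, 215/2)
obs 6: x=4 → posterior Inverse-Gamma(7, 219/2)
obs 7: x=7/4 → posterior Inverse-Gamma(15/2, 3505/32)
obs 8: x=5/2 → posterior Inverse-Gamma(8, 3509/32)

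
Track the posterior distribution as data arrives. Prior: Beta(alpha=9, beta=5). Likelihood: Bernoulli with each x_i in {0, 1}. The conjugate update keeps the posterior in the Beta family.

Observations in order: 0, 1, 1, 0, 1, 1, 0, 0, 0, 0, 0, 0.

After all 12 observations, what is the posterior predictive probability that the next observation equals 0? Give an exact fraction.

1/2

obs 1: x=0 → posterior Beta(9, 6)
obs 2: x=1 → posterior Beta(10, 6)
obs 3: x=1 → posterior Beta(11, 6)
obs 4: x=0 → posterior Beta(11, 7)
obs 5: x=1 → posterior Beta(12, 7)
obs 6: x=1 → posterior Beta(13, 7)
obs 7: x=0 → posterior Beta(13, 8)
obs 8: x=0 → posterior Beta(13, 9)
obs 9: x=0 → posterior Beta(13, 10)
obs 10: x=0 → posterior Beta(13, 11)
obs 11: x=0 → posterior Beta(13, 12)
obs 12: x=0 → posterior Beta(13, 13)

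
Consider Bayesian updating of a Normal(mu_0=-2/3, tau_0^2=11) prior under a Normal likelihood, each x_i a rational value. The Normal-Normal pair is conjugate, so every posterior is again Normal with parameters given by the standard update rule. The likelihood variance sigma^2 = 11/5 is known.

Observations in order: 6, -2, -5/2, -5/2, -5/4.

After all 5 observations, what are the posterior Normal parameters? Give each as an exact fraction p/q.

obs 1: x=6 → posterior Normal(44/9, 11/6)
obs 2: x=-2 → posterior Normal(58/33, 1)
obs 3: x=-5/2 → posterior Normal(41/96, 11/16)
obs 4: x=-5/2 → posterior Normal(-17/63, 11/21)
obs 5: x=-5/4 → posterior Normal(-11/24, 11/26)

mu_0=-11/24, tau_0^2=11/26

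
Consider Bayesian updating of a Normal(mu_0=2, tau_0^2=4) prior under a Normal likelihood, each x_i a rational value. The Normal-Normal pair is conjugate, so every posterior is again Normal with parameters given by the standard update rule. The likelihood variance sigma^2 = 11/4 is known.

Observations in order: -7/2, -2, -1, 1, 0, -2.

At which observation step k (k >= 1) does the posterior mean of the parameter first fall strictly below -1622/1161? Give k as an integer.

obs 1: x=-7/2 → posterior Normal(-34/27, 44/27)
obs 2: x=-2 → posterior Normal(-66/43, 44/43)
obs 3: x=-1 → posterior Normal(-82/59, 44/59)
obs 4: x=1 → posterior Normal(-22/25, 44/75)
obs 5: x=0 → posterior Normal(-66/91, 44/91)
obs 6: x=-2 → posterior Normal(-98/107, 44/107)

k = 2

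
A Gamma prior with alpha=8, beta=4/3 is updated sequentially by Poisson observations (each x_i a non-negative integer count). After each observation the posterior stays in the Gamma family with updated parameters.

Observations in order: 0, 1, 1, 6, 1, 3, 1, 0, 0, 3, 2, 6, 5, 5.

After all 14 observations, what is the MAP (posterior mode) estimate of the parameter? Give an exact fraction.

123/46

obs 1: x=0 → posterior Gamma(8, 7/3)
obs 2: x=1 → posterior Gamma(9, 10/3)
obs 3: x=1 → posterior Gamma(10, 13/3)
obs 4: x=6 → posterior Gamma(16, 16/3)
obs 5: x=1 → posterior Gamma(17, 19/3)
obs 6: x=3 → posterior Gamma(20, 22/3)
obs 7: x=1 → posterior Gamma(21, 25/3)
obs 8: x=0 → posterior Gamma(21, 28/3)
obs 9: x=0 → posterior Gamma(21, 31/3)
obs 10: x=3 → posterior Gamma(24, 34/3)
obs 11: x=2 → posterior Gamma(26, 37/3)
obs 12: x=6 → posterior Gamma(32, 40/3)
obs 13: x=5 → posterior Gamma(37, 43/3)
obs 14: x=5 → posterior Gamma(42, 46/3)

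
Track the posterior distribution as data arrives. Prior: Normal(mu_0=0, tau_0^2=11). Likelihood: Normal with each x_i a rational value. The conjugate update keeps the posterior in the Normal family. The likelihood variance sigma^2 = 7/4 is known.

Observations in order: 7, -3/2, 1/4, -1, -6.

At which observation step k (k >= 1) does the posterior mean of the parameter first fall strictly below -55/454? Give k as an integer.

k = 5

obs 1: x=7 → posterior Normal(308/51, 77/51)
obs 2: x=-3/2 → posterior Normal(242/95, 77/95)
obs 3: x=1/4 → posterior Normal(253/139, 77/139)
obs 4: x=-1 → posterior Normal(209/183, 77/183)
obs 5: x=-6 → posterior Normal(-55/227, 77/227)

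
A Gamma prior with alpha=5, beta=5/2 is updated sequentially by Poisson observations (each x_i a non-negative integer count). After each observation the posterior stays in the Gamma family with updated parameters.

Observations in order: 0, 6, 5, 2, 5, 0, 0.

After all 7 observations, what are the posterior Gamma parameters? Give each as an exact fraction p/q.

alpha=23, beta=19/2

obs 1: x=0 → posterior Gamma(5, 7/2)
obs 2: x=6 → posterior Gamma(11, 9/2)
obs 3: x=5 → posterior Gamma(16, 11/2)
obs 4: x=2 → posterior Gamma(18, 13/2)
obs 5: x=5 → posterior Gamma(23, 15/2)
obs 6: x=0 → posterior Gamma(23, 17/2)
obs 7: x=0 → posterior Gamma(23, 19/2)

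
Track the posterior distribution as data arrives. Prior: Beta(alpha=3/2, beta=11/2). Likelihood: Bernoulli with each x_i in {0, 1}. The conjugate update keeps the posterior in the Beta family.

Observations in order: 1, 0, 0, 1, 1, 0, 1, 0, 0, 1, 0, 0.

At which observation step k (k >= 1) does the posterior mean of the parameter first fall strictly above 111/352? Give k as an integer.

k = 4

obs 1: x=1 → posterior Beta(5/2, 11/2)
obs 2: x=0 → posterior Beta(5/2, 13/2)
obs 3: x=0 → posterior Beta(5/2, 15/2)
obs 4: x=1 → posterior Beta(7/2, 15/2)
obs 5: x=1 → posterior Beta(9/2, 15/2)
obs 6: x=0 → posterior Beta(9/2, 17/2)
obs 7: x=1 → posterior Beta(11/2, 17/2)
obs 8: x=0 → posterior Beta(11/2, 19/2)
obs 9: x=0 → posterior Beta(11/2, 21/2)
obs 10: x=1 → posterior Beta(13/2, 21/2)
obs 11: x=0 → posterior Beta(13/2, 23/2)
obs 12: x=0 → posterior Beta(13/2, 25/2)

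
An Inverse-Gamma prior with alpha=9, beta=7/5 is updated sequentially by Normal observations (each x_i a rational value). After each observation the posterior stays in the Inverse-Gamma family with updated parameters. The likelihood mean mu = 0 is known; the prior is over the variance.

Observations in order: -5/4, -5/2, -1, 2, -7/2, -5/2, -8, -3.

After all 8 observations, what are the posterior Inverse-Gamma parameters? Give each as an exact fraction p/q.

alpha=13, beta=8569/160

obs 1: x=-5/4 → posterior Inverse-Gamma(19/2, 349/160)
obs 2: x=-5/2 → posterior Inverse-Gamma(10, 849/160)
obs 3: x=-1 → posterior Inverse-Gamma(21/2, 929/160)
obs 4: x=2 → posterior Inverse-Gamma(11, 1249/160)
obs 5: x=-7/2 → posterior Inverse-Gamma(23/2, 2229/160)
obs 6: x=-5/2 → posterior Inverse-Gamma(12, 2729/160)
obs 7: x=-8 → posterior Inverse-Gamma(25/2, 7849/160)
obs 8: x=-3 → posterior Inverse-Gamma(13, 8569/160)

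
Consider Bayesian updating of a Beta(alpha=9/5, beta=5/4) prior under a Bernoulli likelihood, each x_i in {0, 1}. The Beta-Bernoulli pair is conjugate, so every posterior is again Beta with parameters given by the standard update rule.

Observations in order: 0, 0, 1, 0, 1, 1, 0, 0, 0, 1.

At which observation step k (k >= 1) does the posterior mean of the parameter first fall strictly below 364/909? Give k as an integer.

k = 2

obs 1: x=0 → posterior Beta(9/5, 9/4)
obs 2: x=0 → posterior Beta(9/5, 13/4)
obs 3: x=1 → posterior Beta(14/5, 13/4)
obs 4: x=0 → posterior Beta(14/5, 17/4)
obs 5: x=1 → posterior Beta(19/5, 17/4)
obs 6: x=1 → posterior Beta(24/5, 17/4)
obs 7: x=0 → posterior Beta(24/5, 21/4)
obs 8: x=0 → posterior Beta(24/5, 25/4)
obs 9: x=0 → posterior Beta(24/5, 29/4)
obs 10: x=1 → posterior Beta(29/5, 29/4)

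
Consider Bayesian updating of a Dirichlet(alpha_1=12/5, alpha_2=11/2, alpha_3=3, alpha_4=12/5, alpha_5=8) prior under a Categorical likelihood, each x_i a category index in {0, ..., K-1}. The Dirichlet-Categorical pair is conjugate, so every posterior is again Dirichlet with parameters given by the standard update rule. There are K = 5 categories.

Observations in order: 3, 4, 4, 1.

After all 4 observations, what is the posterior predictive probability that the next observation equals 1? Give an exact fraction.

65/253

obs 1: x=3 → posterior Dirichlet(12/5, 11/2, 3, 17/5, 8)
obs 2: x=4 → posterior Dirichlet(12/5, 11/2, 3, 17/5, 9)
obs 3: x=4 → posterior Dirichlet(12/5, 11/2, 3, 17/5, 10)
obs 4: x=1 → posterior Dirichlet(12/5, 13/2, 3, 17/5, 10)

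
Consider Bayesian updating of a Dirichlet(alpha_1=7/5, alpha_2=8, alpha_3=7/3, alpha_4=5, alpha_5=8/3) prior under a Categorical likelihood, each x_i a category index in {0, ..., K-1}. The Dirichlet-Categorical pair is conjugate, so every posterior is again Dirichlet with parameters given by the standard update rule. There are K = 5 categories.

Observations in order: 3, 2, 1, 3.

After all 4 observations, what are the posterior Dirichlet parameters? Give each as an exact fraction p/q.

obs 1: x=3 → posterior Dirichlet(7/5, 8, 7/3, 6, 8/3)
obs 2: x=2 → posterior Dirichlet(7/5, 8, 10/3, 6, 8/3)
obs 3: x=1 → posterior Dirichlet(7/5, 9, 10/3, 6, 8/3)
obs 4: x=3 → posterior Dirichlet(7/5, 9, 10/3, 7, 8/3)

alpha_1=7/5, alpha_2=9, alpha_3=10/3, alpha_4=7, alpha_5=8/3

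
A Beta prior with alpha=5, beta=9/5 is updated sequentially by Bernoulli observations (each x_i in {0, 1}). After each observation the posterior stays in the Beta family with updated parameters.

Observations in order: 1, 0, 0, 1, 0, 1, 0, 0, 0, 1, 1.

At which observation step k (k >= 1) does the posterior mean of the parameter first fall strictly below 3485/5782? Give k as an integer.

k = 5

obs 1: x=1 → posterior Beta(6, 9/5)
obs 2: x=0 → posterior Beta(6, 14/5)
obs 3: x=0 → posterior Beta(6, 19/5)
obs 4: x=1 → posterior Beta(7, 19/5)
obs 5: x=0 → posterior Beta(7, 24/5)
obs 6: x=1 → posterior Beta(8, 24/5)
obs 7: x=0 → posterior Beta(8, 29/5)
obs 8: x=0 → posterior Beta(8, 34/5)
obs 9: x=0 → posterior Beta(8, 39/5)
obs 10: x=1 → posterior Beta(9, 39/5)
obs 11: x=1 → posterior Beta(10, 39/5)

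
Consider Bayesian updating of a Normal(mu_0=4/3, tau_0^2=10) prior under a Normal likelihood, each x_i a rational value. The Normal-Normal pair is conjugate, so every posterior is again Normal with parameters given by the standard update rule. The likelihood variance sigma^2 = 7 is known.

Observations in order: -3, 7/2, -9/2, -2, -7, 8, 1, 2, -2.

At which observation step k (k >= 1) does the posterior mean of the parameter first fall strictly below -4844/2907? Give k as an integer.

obs 1: x=-3 → posterior Normal(-62/51, 70/17)
obs 2: x=7/2 → posterior Normal(43/81, 70/27)
obs 3: x=-9/2 → posterior Normal(-92/111, 70/37)
obs 4: x=-2 → posterior Normal(-152/141, 70/47)
obs 5: x=-7 → posterior Normal(-362/171, 70/57)
obs 6: x=8 → posterior Normal(-122/201, 70/67)
obs 7: x=1 → posterior Normal(-92/231, 10/11)
obs 8: x=2 → posterior Normal(-32/261, 70/87)
obs 9: x=-2 → posterior Normal(-92/291, 70/97)

k = 5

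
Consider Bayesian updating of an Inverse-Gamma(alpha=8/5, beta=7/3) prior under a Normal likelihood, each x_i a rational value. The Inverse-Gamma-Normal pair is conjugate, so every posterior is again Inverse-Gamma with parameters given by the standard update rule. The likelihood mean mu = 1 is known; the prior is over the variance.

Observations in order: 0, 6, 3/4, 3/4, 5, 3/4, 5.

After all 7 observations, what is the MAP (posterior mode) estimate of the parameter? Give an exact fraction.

15085/2928

obs 1: x=0 → posterior Inverse-Gamma(21/10, 17/6)
obs 2: x=6 → posterior Inverse-Gamma(13/5, 46/3)
obs 3: x=3/4 → posterior Inverse-Gamma(31/10, 1475/96)
obs 4: x=3/4 → posterior Inverse-Gamma(18/5, 739/48)
obs 5: x=5 → posterior Inverse-Gamma(41/10, 1123/48)
obs 6: x=3/4 → posterior Inverse-Gamma(23/5, 2249/96)
obs 7: x=5 → posterior Inverse-Gamma(51/10, 3017/96)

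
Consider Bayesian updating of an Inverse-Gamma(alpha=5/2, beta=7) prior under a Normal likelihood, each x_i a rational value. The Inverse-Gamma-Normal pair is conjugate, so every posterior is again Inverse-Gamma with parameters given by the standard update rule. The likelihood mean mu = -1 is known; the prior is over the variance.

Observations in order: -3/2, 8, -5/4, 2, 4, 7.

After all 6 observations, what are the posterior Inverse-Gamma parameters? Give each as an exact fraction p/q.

alpha=11/2, beta=3093/32

obs 1: x=-3/2 → posterior Inverse-Gamma(3, 57/8)
obs 2: x=8 → posterior Inverse-Gamma(7/2, 381/8)
obs 3: x=-5/4 → posterior Inverse-Gamma(4, 1525/32)
obs 4: x=2 → posterior Inverse-Gamma(9/2, 1669/32)
obs 5: x=4 → posterior Inverse-Gamma(5, 2069/32)
obs 6: x=7 → posterior Inverse-Gamma(11/2, 3093/32)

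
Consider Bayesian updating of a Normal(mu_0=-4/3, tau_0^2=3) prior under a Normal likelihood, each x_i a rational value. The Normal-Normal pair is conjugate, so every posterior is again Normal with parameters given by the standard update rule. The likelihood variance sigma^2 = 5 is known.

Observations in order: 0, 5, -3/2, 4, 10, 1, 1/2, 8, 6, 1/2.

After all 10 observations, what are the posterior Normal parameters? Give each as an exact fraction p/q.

mu_0=563/210, tau_0^2=3/7

obs 1: x=0 → posterior Normal(-5/6, 15/8)
obs 2: x=5 → posterior Normal(25/33, 15/11)
obs 3: x=-3/2 → posterior Normal(23/84, 15/14)
obs 4: x=4 → posterior Normal(95/102, 15/17)
obs 5: x=10 → posterior Normal(55/24, 3/4)
obs 6: x=1 → posterior Normal(293/138, 15/23)
obs 7: x=1/2 → posterior Normal(151/78, 15/26)
obs 8: x=8 → posterior Normal(223/87, 15/29)
obs 9: x=6 → posterior Normal(277/96, 15/32)
obs 10: x=1/2 → posterior Normal(563/210, 3/7)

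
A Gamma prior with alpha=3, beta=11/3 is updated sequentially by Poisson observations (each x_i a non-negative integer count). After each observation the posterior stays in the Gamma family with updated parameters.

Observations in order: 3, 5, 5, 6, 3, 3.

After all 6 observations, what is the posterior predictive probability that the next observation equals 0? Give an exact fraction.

88540901833145211536614766025207452637361/1393796574908163946345982392040522594123776

obs 1: x=3 → posterior Gamma(6, 14/3)
obs 2: x=5 → posterior Gamma(11, 17/3)
obs 3: x=5 → posterior Gamma(16, 20/3)
obs 4: x=6 → posterior Gamma(22, 23/3)
obs 5: x=3 → posterior Gamma(25, 26/3)
obs 6: x=3 → posterior Gamma(28, 29/3)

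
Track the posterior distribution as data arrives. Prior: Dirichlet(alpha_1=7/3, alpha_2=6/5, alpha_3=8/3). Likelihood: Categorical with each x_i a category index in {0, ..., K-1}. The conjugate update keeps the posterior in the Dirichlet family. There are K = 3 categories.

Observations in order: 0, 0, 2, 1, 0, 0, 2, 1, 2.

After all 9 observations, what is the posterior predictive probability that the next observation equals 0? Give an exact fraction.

obs 1: x=0 → posterior Dirichlet(10/3, 6/5, 8/3)
obs 2: x=0 → posterior Dirichlet(13/3, 6/5, 8/3)
obs 3: x=2 → posterior Dirichlet(13/3, 6/5, 11/3)
obs 4: x=1 → posterior Dirichlet(13/3, 11/5, 11/3)
obs 5: x=0 → posterior Dirichlet(16/3, 11/5, 11/3)
obs 6: x=0 → posterior Dirichlet(19/3, 11/5, 11/3)
obs 7: x=2 → posterior Dirichlet(19/3, 11/5, 14/3)
obs 8: x=1 → posterior Dirichlet(19/3, 16/5, 14/3)
obs 9: x=2 → posterior Dirichlet(19/3, 16/5, 17/3)

5/12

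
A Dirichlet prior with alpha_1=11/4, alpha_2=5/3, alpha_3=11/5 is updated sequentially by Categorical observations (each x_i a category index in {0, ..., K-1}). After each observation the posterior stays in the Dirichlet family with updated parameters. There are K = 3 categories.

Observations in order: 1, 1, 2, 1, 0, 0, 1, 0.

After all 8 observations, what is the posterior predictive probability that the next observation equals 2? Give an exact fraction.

192/877

obs 1: x=1 → posterior Dirichlet(11/4, 8/3, 11/5)
obs 2: x=1 → posterior Dirichlet(11/4, 11/3, 11/5)
obs 3: x=2 → posterior Dirichlet(11/4, 11/3, 16/5)
obs 4: x=1 → posterior Dirichlet(11/4, 14/3, 16/5)
obs 5: x=0 → posterior Dirichlet(15/4, 14/3, 16/5)
obs 6: x=0 → posterior Dirichlet(19/4, 14/3, 16/5)
obs 7: x=1 → posterior Dirichlet(19/4, 17/3, 16/5)
obs 8: x=0 → posterior Dirichlet(23/4, 17/3, 16/5)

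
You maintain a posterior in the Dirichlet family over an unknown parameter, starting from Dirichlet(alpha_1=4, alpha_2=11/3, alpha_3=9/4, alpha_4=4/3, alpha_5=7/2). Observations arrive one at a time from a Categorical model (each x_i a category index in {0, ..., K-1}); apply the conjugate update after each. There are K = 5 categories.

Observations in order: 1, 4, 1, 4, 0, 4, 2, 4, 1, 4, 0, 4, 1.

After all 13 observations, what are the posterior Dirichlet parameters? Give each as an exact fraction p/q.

obs 1: x=1 → posterior Dirichlet(4, 14/3, 9/4, 4/3, 7/2)
obs 2: x=4 → posterior Dirichlet(4, 14/3, 9/4, 4/3, 9/2)
obs 3: x=1 → posterior Dirichlet(4, 17/3, 9/4, 4/3, 9/2)
obs 4: x=4 → posterior Dirichlet(4, 17/3, 9/4, 4/3, 11/2)
obs 5: x=0 → posterior Dirichlet(5, 17/3, 9/4, 4/3, 11/2)
obs 6: x=4 → posterior Dirichlet(5, 17/3, 9/4, 4/3, 13/2)
obs 7: x=2 → posterior Dirichlet(5, 17/3, 13/4, 4/3, 13/2)
obs 8: x=4 → posterior Dirichlet(5, 17/3, 13/4, 4/3, 15/2)
obs 9: x=1 → posterior Dirichlet(5, 20/3, 13/4, 4/3, 15/2)
obs 10: x=4 → posterior Dirichlet(5, 20/3, 13/4, 4/3, 17/2)
obs 11: x=0 → posterior Dirichlet(6, 20/3, 13/4, 4/3, 17/2)
obs 12: x=4 → posterior Dirichlet(6, 20/3, 13/4, 4/3, 19/2)
obs 13: x=1 → posterior Dirichlet(6, 23/3, 13/4, 4/3, 19/2)

alpha_1=6, alpha_2=23/3, alpha_3=13/4, alpha_4=4/3, alpha_5=19/2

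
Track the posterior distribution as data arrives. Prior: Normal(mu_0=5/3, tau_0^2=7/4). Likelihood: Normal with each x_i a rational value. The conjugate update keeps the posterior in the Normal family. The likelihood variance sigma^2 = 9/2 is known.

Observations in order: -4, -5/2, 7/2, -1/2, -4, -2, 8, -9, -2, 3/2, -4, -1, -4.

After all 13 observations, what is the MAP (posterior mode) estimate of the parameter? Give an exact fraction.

-110/109

obs 1: x=-4 → posterior Normal(2/25, 63/50)
obs 2: x=-5/2 → posterior Normal(-31/64, 63/64)
obs 3: x=7/2 → posterior Normal(3/13, 21/26)
obs 4: x=-1/2 → posterior Normal(11/92, 63/92)
obs 5: x=-4 → posterior Normal(-45/106, 63/106)
obs 6: x=-2 → posterior Normal(-73/120, 21/40)
obs 7: x=8 → posterior Normal(39/134, 63/134)
obs 8: x=-9 → posterior Normal(-87/148, 63/148)
obs 9: x=-2 → posterior Normal(-115/162, 7/18)
obs 10: x=3/2 → posterior Normal(-47/88, 63/176)
obs 11: x=-4 → posterior Normal(-15/19, 63/190)
obs 12: x=-1 → posterior Normal(-41/51, 21/68)
obs 13: x=-4 → posterior Normal(-110/109, 63/218)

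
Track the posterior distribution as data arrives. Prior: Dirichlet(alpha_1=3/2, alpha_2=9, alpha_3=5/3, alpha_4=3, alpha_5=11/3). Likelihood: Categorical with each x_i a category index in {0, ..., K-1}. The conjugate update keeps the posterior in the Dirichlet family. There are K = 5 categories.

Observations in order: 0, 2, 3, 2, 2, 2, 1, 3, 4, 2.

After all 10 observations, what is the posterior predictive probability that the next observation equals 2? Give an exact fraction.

40/173

obs 1: x=0 → posterior Dirichlet(5/2, 9, 5/3, 3, 11/3)
obs 2: x=2 → posterior Dirichlet(5/2, 9, 8/3, 3, 11/3)
obs 3: x=3 → posterior Dirichlet(5/2, 9, 8/3, 4, 11/3)
obs 4: x=2 → posterior Dirichlet(5/2, 9, 11/3, 4, 11/3)
obs 5: x=2 → posterior Dirichlet(5/2, 9, 14/3, 4, 11/3)
obs 6: x=2 → posterior Dirichlet(5/2, 9, 17/3, 4, 11/3)
obs 7: x=1 → posterior Dirichlet(5/2, 10, 17/3, 4, 11/3)
obs 8: x=3 → posterior Dirichlet(5/2, 10, 17/3, 5, 11/3)
obs 9: x=4 → posterior Dirichlet(5/2, 10, 17/3, 5, 14/3)
obs 10: x=2 → posterior Dirichlet(5/2, 10, 20/3, 5, 14/3)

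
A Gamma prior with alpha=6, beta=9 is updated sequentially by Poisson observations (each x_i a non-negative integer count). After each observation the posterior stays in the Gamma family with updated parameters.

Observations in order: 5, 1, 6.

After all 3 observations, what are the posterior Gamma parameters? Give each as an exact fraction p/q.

obs 1: x=5 → posterior Gamma(11, 10)
obs 2: x=1 → posterior Gamma(12, 11)
obs 3: x=6 → posterior Gamma(18, 12)

alpha=18, beta=12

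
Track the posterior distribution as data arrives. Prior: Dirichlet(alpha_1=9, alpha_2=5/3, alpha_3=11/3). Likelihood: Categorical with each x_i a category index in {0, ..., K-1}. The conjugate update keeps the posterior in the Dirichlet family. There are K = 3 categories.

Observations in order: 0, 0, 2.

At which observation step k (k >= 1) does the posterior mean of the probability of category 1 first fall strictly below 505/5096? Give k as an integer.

obs 1: x=0 → posterior Dirichlet(10, 5/3, 11/3)
obs 2: x=0 → posterior Dirichlet(11, 5/3, 11/3)
obs 3: x=2 → posterior Dirichlet(11, 5/3, 14/3)

k = 3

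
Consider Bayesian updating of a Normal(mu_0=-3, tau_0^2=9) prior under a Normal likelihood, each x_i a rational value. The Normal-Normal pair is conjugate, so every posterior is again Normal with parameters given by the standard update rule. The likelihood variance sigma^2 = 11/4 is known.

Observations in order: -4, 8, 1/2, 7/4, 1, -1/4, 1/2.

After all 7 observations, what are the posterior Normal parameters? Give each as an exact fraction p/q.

obs 1: x=-4 → posterior Normal(-177/47, 99/47)
obs 2: x=8 → posterior Normal(111/83, 99/83)
obs 3: x=1/2 → posterior Normal(129/119, 99/119)
obs 4: x=7/4 → posterior Normal(192/155, 99/155)
obs 5: x=1 → posterior Normal(228/191, 99/191)
obs 6: x=-1/4 → posterior Normal(219/227, 99/227)
obs 7: x=1/2 → posterior Normal(237/263, 99/263)

mu_0=237/263, tau_0^2=99/263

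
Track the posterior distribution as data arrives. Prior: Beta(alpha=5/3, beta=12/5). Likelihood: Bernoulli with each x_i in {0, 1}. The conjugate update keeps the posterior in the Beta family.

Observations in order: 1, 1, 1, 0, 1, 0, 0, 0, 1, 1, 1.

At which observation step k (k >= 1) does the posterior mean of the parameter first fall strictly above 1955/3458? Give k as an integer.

k = 2

obs 1: x=1 → posterior Beta(8/3, 12/5)
obs 2: x=1 → posterior Beta(11/3, 12/5)
obs 3: x=1 → posterior Beta(14/3, 12/5)
obs 4: x=0 → posterior Beta(14/3, 17/5)
obs 5: x=1 → posterior Beta(17/3, 17/5)
obs 6: x=0 → posterior Beta(17/3, 22/5)
obs 7: x=0 → posterior Beta(17/3, 27/5)
obs 8: x=0 → posterior Beta(17/3, 32/5)
obs 9: x=1 → posterior Beta(20/3, 32/5)
obs 10: x=1 → posterior Beta(23/3, 32/5)
obs 11: x=1 → posterior Beta(26/3, 32/5)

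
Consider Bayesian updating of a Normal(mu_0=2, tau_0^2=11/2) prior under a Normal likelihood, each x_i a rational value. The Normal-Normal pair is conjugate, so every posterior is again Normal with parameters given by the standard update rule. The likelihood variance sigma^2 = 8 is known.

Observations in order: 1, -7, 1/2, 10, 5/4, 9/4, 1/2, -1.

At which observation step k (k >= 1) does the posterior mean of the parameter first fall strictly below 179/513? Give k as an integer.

obs 1: x=1 → posterior Normal(43/27, 88/27)
obs 2: x=-7 → posterior Normal(-17/19, 44/19)
obs 3: x=1/2 → posterior Normal(-57/98, 88/49)
obs 4: x=10 → posterior Normal(163/120, 22/15)
obs 5: x=5/4 → posterior Normal(381/284, 88/71)
obs 6: x=9/4 → posterior Normal(60/41, 44/41)
obs 7: x=1/2 → posterior Normal(251/186, 88/93)
obs 8: x=-1 → posterior Normal(229/208, 11/13)

k = 2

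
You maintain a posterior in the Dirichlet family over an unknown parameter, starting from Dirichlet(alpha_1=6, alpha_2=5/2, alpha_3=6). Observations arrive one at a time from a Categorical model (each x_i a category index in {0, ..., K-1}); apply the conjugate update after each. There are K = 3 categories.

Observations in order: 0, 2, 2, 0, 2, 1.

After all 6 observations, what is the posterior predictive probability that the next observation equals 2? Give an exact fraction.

obs 1: x=0 → posterior Dirichlet(7, 5/2, 6)
obs 2: x=2 → posterior Dirichlet(7, 5/2, 7)
obs 3: x=2 → posterior Dirichlet(7, 5/2, 8)
obs 4: x=0 → posterior Dirichlet(8, 5/2, 8)
obs 5: x=2 → posterior Dirichlet(8, 5/2, 9)
obs 6: x=1 → posterior Dirichlet(8, 7/2, 9)

18/41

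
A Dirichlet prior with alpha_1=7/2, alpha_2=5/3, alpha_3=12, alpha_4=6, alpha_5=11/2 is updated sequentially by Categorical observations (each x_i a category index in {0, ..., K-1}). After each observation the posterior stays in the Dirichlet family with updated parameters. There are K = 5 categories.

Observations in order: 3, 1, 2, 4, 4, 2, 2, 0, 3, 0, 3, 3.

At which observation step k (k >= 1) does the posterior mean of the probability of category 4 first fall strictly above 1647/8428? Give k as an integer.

obs 1: x=3 → posterior Dirichlet(7/2, 5/3, 12, 7, 11/2)
obs 2: x=1 → posterior Dirichlet(7/2, 8/3, 12, 7, 11/2)
obs 3: x=2 → posterior Dirichlet(7/2, 8/3, 13, 7, 11/2)
obs 4: x=4 → posterior Dirichlet(7/2, 8/3, 13, 7, 13/2)
obs 5: x=4 → posterior Dirichlet(7/2, 8/3, 13, 7, 15/2)
obs 6: x=2 → posterior Dirichlet(7/2, 8/3, 14, 7, 15/2)
obs 7: x=2 → posterior Dirichlet(7/2, 8/3, 15, 7, 15/2)
obs 8: x=0 → posterior Dirichlet(9/2, 8/3, 15, 7, 15/2)
obs 9: x=3 → posterior Dirichlet(9/2, 8/3, 15, 8, 15/2)
obs 10: x=0 → posterior Dirichlet(11/2, 8/3, 15, 8, 15/2)
obs 11: x=3 → posterior Dirichlet(11/2, 8/3, 15, 9, 15/2)
obs 12: x=3 → posterior Dirichlet(11/2, 8/3, 15, 10, 15/2)

k = 4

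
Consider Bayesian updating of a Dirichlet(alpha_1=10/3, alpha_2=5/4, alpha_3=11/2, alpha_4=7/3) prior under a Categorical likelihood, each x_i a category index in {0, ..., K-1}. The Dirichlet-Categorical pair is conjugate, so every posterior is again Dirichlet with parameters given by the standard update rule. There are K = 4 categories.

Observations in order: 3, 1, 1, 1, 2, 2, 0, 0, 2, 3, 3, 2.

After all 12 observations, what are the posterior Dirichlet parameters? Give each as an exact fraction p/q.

alpha_1=16/3, alpha_2=17/4, alpha_3=19/2, alpha_4=16/3

obs 1: x=3 → posterior Dirichlet(10/3, 5/4, 11/2, 10/3)
obs 2: x=1 → posterior Dirichlet(10/3, 9/4, 11/2, 10/3)
obs 3: x=1 → posterior Dirichlet(10/3, 13/4, 11/2, 10/3)
obs 4: x=1 → posterior Dirichlet(10/3, 17/4, 11/2, 10/3)
obs 5: x=2 → posterior Dirichlet(10/3, 17/4, 13/2, 10/3)
obs 6: x=2 → posterior Dirichlet(10/3, 17/4, 15/2, 10/3)
obs 7: x=0 → posterior Dirichlet(13/3, 17/4, 15/2, 10/3)
obs 8: x=0 → posterior Dirichlet(16/3, 17/4, 15/2, 10/3)
obs 9: x=2 → posterior Dirichlet(16/3, 17/4, 17/2, 10/3)
obs 10: x=3 → posterior Dirichlet(16/3, 17/4, 17/2, 13/3)
obs 11: x=3 → posterior Dirichlet(16/3, 17/4, 17/2, 16/3)
obs 12: x=2 → posterior Dirichlet(16/3, 17/4, 19/2, 16/3)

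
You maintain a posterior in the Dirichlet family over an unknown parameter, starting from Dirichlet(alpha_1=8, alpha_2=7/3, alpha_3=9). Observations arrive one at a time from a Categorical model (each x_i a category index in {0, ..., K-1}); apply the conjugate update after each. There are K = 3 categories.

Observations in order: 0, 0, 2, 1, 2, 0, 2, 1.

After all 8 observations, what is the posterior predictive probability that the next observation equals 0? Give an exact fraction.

33/82

obs 1: x=0 → posterior Dirichlet(9, 7/3, 9)
obs 2: x=0 → posterior Dirichlet(10, 7/3, 9)
obs 3: x=2 → posterior Dirichlet(10, 7/3, 10)
obs 4: x=1 → posterior Dirichlet(10, 10/3, 10)
obs 5: x=2 → posterior Dirichlet(10, 10/3, 11)
obs 6: x=0 → posterior Dirichlet(11, 10/3, 11)
obs 7: x=2 → posterior Dirichlet(11, 10/3, 12)
obs 8: x=1 → posterior Dirichlet(11, 13/3, 12)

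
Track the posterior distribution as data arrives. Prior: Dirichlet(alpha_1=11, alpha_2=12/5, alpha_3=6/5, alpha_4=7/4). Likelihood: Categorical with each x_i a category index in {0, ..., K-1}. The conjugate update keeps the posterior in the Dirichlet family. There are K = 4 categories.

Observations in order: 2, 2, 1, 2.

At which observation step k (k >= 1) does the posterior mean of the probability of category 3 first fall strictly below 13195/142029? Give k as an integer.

k = 3

obs 1: x=2 → posterior Dirichlet(11, 12/5, 11/5, 7/4)
obs 2: x=2 → posterior Dirichlet(11, 12/5, 16/5, 7/4)
obs 3: x=1 → posterior Dirichlet(11, 17/5, 16/5, 7/4)
obs 4: x=2 → posterior Dirichlet(11, 17/5, 21/5, 7/4)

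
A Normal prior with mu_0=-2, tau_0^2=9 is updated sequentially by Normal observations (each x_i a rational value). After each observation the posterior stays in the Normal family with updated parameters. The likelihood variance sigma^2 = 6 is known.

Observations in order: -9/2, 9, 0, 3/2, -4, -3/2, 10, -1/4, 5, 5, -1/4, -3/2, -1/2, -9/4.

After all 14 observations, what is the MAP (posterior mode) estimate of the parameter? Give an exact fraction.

obs 1: x=-9/2 → posterior Normal(-7/2, 18/5)
obs 2: x=9 → posterior Normal(19/16, 9/4)
obs 3: x=0 → posterior Normal(19/22, 18/11)
obs 4: x=3/2 → posterior Normal(1, 9/7)
obs 5: x=-4 → posterior Normal(2/17, 18/17)
obs 6: x=-3/2 → posterior Normal(-1/8, 9/10)
obs 7: x=10 → posterior Normal(55/46, 18/23)
obs 8: x=-1/4 → posterior Normal(107/104, 9/13)
obs 9: x=5 → posterior Normal(167/116, 18/29)
obs 10: x=5 → posterior Normal(227/128, 9/16)
obs 11: x=-1/4 → posterior Normal(8/5, 18/35)
obs 12: x=-3/2 → posterior Normal(103/76, 9/19)
obs 13: x=-1/2 → posterior Normal(50/41, 18/41)
obs 14: x=-9/4 → posterior Normal(173/176, 9/22)

173/176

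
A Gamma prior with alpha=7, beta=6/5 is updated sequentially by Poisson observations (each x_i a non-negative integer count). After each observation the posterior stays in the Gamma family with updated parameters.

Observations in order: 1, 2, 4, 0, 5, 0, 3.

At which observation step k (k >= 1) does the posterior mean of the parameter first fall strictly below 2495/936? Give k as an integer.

obs 1: x=1 → posterior Gamma(8, 11/5)
obs 2: x=2 → posterior Gamma(10, 16/5)
obs 3: x=4 → posterior Gamma(14, 21/5)
obs 4: x=0 → posterior Gamma(14, 26/5)
obs 5: x=5 → posterior Gamma(19, 31/5)
obs 6: x=0 → posterior Gamma(19, 36/5)
obs 7: x=3 → posterior Gamma(22, 41/5)

k = 6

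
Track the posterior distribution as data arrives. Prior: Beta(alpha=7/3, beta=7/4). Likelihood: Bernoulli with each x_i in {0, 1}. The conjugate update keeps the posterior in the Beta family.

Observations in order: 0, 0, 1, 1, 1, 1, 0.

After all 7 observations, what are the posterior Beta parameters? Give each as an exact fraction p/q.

alpha=19/3, beta=19/4

obs 1: x=0 → posterior Beta(7/3, 11/4)
obs 2: x=0 → posterior Beta(7/3, 15/4)
obs 3: x=1 → posterior Beta(10/3, 15/4)
obs 4: x=1 → posterior Beta(13/3, 15/4)
obs 5: x=1 → posterior Beta(16/3, 15/4)
obs 6: x=1 → posterior Beta(19/3, 15/4)
obs 7: x=0 → posterior Beta(19/3, 19/4)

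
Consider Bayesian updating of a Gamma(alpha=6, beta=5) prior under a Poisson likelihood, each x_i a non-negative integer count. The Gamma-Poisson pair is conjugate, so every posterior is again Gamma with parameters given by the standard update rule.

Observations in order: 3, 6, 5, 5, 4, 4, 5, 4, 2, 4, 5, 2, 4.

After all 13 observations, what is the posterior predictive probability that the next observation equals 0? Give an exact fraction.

obs 1: x=3 → posterior Gamma(9, 6)
obs 2: x=6 → posterior Gamma(15, 7)
obs 3: x=5 → posterior Gamma(20, 8)
obs 4: x=5 → posterior Gamma(25, 9)
obs 5: x=4 → posterior Gamma(29, 10)
obs 6: x=4 → posterior Gamma(33, 11)
obs 7: x=5 → posterior Gamma(38, 12)
obs 8: x=4 → posterior Gamma(42, 13)
obs 9: x=2 → posterior Gamma(44, 14)
obs 10: x=4 → posterior Gamma(48, 15)
obs 11: x=5 → posterior Gamma(53, 16)
obs 12: x=2 → posterior Gamma(55, 17)
obs 13: x=4 → posterior Gamma(59, 18)

115100656598408187153223854958885295274182889886427163950497345364538949632/2795519050787988516063758624111613832293204846720819550121716154178018428779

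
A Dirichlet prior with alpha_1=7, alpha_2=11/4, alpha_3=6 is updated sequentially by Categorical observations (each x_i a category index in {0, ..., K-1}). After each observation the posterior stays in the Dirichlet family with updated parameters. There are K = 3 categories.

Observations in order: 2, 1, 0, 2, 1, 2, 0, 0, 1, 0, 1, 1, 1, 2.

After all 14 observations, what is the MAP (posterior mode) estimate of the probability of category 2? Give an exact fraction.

obs 1: x=2 → posterior Dirichlet(7, 11/4, 7)
obs 2: x=1 → posterior Dirichlet(7, 15/4, 7)
obs 3: x=0 → posterior Dirichlet(8, 15/4, 7)
obs 4: x=2 → posterior Dirichlet(8, 15/4, 8)
obs 5: x=1 → posterior Dirichlet(8, 19/4, 8)
obs 6: x=2 → posterior Dirichlet(8, 19/4, 9)
obs 7: x=0 → posterior Dirichlet(9, 19/4, 9)
obs 8: x=0 → posterior Dirichlet(10, 19/4, 9)
obs 9: x=1 → posterior Dirichlet(10, 23/4, 9)
obs 10: x=0 → posterior Dirichlet(11, 23/4, 9)
obs 11: x=1 → posterior Dirichlet(11, 27/4, 9)
obs 12: x=1 → posterior Dirichlet(11, 31/4, 9)
obs 13: x=1 → posterior Dirichlet(11, 35/4, 9)
obs 14: x=2 → posterior Dirichlet(11, 35/4, 10)

36/107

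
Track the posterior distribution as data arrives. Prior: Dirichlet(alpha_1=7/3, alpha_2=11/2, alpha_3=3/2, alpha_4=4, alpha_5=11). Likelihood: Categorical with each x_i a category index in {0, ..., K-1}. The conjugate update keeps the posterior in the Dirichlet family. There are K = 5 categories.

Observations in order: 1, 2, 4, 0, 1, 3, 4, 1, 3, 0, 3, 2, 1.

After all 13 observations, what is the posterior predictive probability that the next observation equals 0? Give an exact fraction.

obs 1: x=1 → posterior Dirichlet(7/3, 13/2, 3/2, 4, 11)
obs 2: x=2 → posterior Dirichlet(7/3, 13/2, 5/2, 4, 11)
obs 3: x=4 → posterior Dirichlet(7/3, 13/2, 5/2, 4, 12)
obs 4: x=0 → posterior Dirichlet(10/3, 13/2, 5/2, 4, 12)
obs 5: x=1 → posterior Dirichlet(10/3, 15/2, 5/2, 4, 12)
obs 6: x=3 → posterior Dirichlet(10/3, 15/2, 5/2, 5, 12)
obs 7: x=4 → posterior Dirichlet(10/3, 15/2, 5/2, 5, 13)
obs 8: x=1 → posterior Dirichlet(10/3, 17/2, 5/2, 5, 13)
obs 9: x=3 → posterior Dirichlet(10/3, 17/2, 5/2, 6, 13)
obs 10: x=0 → posterior Dirichlet(13/3, 17/2, 5/2, 6, 13)
obs 11: x=3 → posterior Dirichlet(13/3, 17/2, 5/2, 7, 13)
obs 12: x=2 → posterior Dirichlet(13/3, 17/2, 7/2, 7, 13)
obs 13: x=1 → posterior Dirichlet(13/3, 19/2, 7/2, 7, 13)

13/112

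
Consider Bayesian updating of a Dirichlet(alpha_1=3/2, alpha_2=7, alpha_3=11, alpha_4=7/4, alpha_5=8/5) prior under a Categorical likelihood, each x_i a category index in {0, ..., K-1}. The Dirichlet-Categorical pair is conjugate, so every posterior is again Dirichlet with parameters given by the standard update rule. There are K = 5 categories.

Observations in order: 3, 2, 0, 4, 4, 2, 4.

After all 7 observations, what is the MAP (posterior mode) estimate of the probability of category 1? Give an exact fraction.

120/497

obs 1: x=3 → posterior Dirichlet(3/2, 7, 11, 11/4, 8/5)
obs 2: x=2 → posterior Dirichlet(3/2, 7, 12, 11/4, 8/5)
obs 3: x=0 → posterior Dirichlet(5/2, 7, 12, 11/4, 8/5)
obs 4: x=4 → posterior Dirichlet(5/2, 7, 12, 11/4, 13/5)
obs 5: x=4 → posterior Dirichlet(5/2, 7, 12, 11/4, 18/5)
obs 6: x=2 → posterior Dirichlet(5/2, 7, 13, 11/4, 18/5)
obs 7: x=4 → posterior Dirichlet(5/2, 7, 13, 11/4, 23/5)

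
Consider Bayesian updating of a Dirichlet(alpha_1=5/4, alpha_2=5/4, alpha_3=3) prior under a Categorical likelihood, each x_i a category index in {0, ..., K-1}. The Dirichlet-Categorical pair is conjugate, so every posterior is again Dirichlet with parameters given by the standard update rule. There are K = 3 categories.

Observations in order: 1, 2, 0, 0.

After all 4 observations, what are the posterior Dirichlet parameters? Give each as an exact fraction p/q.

obs 1: x=1 → posterior Dirichlet(5/4, 9/4, 3)
obs 2: x=2 → posterior Dirichlet(5/4, 9/4, 4)
obs 3: x=0 → posterior Dirichlet(9/4, 9/4, 4)
obs 4: x=0 → posterior Dirichlet(13/4, 9/4, 4)

alpha_1=13/4, alpha_2=9/4, alpha_3=4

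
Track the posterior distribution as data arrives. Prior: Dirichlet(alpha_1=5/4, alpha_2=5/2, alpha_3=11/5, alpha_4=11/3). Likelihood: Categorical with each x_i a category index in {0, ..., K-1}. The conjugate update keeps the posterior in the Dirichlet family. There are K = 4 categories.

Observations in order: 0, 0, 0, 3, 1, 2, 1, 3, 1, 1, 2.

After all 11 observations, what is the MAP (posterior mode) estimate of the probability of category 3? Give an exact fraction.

obs 1: x=0 → posterior Dirichlet(9/4, 5/2, 11/5, 11/3)
obs 2: x=0 → posterior Dirichlet(13/4, 5/2, 11/5, 11/3)
obs 3: x=0 → posterior Dirichlet(17/4, 5/2, 11/5, 11/3)
obs 4: x=3 → posterior Dirichlet(17/4, 5/2, 11/5, 14/3)
obs 5: x=1 → posterior Dirichlet(17/4, 7/2, 11/5, 14/3)
obs 6: x=2 → posterior Dirichlet(17/4, 7/2, 16/5, 14/3)
obs 7: x=1 → posterior Dirichlet(17/4, 9/2, 16/5, 14/3)
obs 8: x=3 → posterior Dirichlet(17/4, 9/2, 16/5, 17/3)
obs 9: x=1 → posterior Dirichlet(17/4, 11/2, 16/5, 17/3)
obs 10: x=1 → posterior Dirichlet(17/4, 13/2, 16/5, 17/3)
obs 11: x=2 → posterior Dirichlet(17/4, 13/2, 21/5, 17/3)

280/997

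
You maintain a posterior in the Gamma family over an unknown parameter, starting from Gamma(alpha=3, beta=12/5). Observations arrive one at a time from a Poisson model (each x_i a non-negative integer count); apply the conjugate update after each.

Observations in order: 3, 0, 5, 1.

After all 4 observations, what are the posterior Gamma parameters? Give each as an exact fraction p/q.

obs 1: x=3 → posterior Gamma(6, 17/5)
obs 2: x=0 → posterior Gamma(6, 22/5)
obs 3: x=5 → posterior Gamma(11, 27/5)
obs 4: x=1 → posterior Gamma(12, 32/5)

alpha=12, beta=32/5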